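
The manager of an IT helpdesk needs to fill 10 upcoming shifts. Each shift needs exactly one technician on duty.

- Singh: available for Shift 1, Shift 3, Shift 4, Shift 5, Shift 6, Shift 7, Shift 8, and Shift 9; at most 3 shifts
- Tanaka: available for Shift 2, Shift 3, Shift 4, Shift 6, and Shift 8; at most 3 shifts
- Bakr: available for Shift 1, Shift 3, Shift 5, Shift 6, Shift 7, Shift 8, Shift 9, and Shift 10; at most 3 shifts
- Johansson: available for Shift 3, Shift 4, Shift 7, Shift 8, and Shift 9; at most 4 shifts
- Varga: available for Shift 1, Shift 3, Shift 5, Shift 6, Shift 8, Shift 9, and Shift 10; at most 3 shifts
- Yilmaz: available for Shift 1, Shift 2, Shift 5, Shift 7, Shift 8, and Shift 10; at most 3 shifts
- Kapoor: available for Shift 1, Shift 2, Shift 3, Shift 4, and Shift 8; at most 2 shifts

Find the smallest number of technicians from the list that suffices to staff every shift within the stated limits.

3

10 slots to fill and no one can take more than 4, so at least ⌈10/4⌉ = 3 technicians are needed.
Singh, Johansson, and Yilmaz alone can cover everything: Shift 1→Singh, Shift 2→Yilmaz, Shift 3→Singh, Shift 4→Johansson, Shift 5→Yilmaz, Shift 6→Singh, Shift 7→Johansson, Shift 8→Johansson, Shift 9→Johansson, Shift 10→Yilmaz.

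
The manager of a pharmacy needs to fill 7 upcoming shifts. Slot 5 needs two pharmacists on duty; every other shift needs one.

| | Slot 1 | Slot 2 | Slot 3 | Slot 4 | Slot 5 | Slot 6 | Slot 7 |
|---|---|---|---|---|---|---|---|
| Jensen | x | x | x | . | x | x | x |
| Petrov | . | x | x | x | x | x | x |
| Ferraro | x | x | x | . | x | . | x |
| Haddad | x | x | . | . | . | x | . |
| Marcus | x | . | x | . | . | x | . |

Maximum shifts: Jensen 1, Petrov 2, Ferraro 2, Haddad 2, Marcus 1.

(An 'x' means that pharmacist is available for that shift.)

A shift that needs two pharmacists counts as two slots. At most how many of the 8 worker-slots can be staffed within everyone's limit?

8

Total capacity across all pharmacists is 1+2+2+2+1 = 8, and 8 slots are needed, so at most 8 can be filled.
An assignment achieving 8: Slot 1→Ferraro, Slot 2→Haddad, Slot 3→Marcus, Slot 4→Petrov, Slot 5→Jensen+Petrov, Slot 6→Haddad, Slot 7→Ferraro.
Loads: Jensen 1/1, Petrov 2/2, Ferraro 2/2, Haddad 2/2, Marcus 1/1.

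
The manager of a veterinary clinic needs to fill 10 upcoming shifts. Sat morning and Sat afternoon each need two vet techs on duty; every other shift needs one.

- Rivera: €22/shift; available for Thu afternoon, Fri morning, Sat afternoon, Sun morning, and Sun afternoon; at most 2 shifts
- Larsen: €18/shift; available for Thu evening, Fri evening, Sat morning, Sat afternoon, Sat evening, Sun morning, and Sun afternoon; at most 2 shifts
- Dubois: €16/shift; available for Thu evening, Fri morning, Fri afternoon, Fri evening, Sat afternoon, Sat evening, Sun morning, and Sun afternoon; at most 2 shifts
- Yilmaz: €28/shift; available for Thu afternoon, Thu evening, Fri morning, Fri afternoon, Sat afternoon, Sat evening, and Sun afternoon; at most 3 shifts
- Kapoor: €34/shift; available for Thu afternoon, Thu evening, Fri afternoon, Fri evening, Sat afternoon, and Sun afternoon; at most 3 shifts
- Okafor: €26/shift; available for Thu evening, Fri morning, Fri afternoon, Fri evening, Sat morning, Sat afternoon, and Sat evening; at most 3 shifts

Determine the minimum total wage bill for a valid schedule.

€274

Sat morning can only be covered by Larsen and Okafor, so that assignment is forced.
Picking the cheapest available vet tech for each shift independently would cost €212, but that ignores the shift limits.
An optimal schedule: Thu afternoon→Rivera, Thu evening→Yilmaz, Fri morning→Dubois, Fri afternoon→Okafor, Fri evening→Larsen, Sat morning→Larsen+Okafor, Sat afternoon→Rivera+Yilmaz, Sat evening→Okafor, Sun morning→Dubois, Sun afternoon→Yilmaz.
Total: 22 + 28 + 16 + 26 + 18 + 18 + 26 + 22 + 28 + 26 + 16 + 28 = €274.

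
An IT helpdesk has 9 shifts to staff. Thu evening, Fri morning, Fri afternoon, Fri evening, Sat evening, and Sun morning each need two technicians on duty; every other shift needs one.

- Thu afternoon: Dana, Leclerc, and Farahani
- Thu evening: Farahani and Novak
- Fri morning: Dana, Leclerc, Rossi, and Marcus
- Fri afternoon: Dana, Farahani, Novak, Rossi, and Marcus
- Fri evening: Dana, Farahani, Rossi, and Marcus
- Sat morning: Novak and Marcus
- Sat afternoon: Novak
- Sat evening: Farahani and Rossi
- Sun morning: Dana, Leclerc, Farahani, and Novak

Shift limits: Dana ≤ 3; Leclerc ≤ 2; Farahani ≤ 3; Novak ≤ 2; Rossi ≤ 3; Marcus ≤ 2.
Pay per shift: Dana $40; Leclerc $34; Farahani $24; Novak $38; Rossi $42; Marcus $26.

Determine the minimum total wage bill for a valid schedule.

$514

Thu evening can only be covered by Farahani and Novak, so that assignment is forced.
Sat afternoon can only be covered by Novak, so that assignment is forced.
Sat evening can only be covered by Farahani and Rossi, so that assignment is forced.
Picking the cheapest available technician for each shift independently would cost $434, but that ignores the shift limits.
An optimal schedule: Thu afternoon→Dana, Thu evening→Farahani+Novak, Fri morning→Dana+Leclerc, Fri afternoon→Rossi+Marcus, Fri evening→Dana+Rossi, Sat morning→Marcus, Sat afternoon→Novak, Sat evening→Farahani+Rossi, Sun morning→Leclerc+Farahani.
Total: 40 + 24 + 38 + 40 + 34 + 42 + 26 + 40 + 42 + 26 + 38 + 24 + 42 + 34 + 24 = $514.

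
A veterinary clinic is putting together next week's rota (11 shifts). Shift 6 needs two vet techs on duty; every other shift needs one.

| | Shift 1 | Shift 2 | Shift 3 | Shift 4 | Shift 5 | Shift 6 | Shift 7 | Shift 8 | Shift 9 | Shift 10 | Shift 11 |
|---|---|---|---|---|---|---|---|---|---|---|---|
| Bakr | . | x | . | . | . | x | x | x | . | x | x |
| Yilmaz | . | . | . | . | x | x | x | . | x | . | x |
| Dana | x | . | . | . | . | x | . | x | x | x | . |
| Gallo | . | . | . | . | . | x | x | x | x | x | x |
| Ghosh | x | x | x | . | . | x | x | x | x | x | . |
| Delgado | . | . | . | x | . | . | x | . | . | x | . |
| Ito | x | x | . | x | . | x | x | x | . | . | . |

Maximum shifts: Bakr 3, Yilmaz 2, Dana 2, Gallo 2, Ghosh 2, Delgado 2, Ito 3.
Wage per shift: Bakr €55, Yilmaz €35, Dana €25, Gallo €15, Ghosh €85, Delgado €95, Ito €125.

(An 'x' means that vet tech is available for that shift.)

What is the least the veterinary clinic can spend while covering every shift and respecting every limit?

Shift 3 can only be covered by Ghosh, so that assignment is forced.
Shift 5 can only be covered by Yilmaz, so that assignment is forced.
Picking the cheapest available vet tech for each shift independently would cost €410, but that ignores the shift limits.
An optimal schedule: Shift 1→Dana, Shift 2→Bakr, Shift 3→Ghosh, Shift 4→Delgado, Shift 5→Yilmaz, Shift 6→Gallo+Ghosh, Shift 7→Gallo, Shift 8→Bakr, Shift 9→Yilmaz, Shift 10→Dana, Shift 11→Bakr.
Total: 25 + 55 + 85 + 95 + 35 + 15 + 85 + 15 + 55 + 35 + 25 + 55 = €580.

€580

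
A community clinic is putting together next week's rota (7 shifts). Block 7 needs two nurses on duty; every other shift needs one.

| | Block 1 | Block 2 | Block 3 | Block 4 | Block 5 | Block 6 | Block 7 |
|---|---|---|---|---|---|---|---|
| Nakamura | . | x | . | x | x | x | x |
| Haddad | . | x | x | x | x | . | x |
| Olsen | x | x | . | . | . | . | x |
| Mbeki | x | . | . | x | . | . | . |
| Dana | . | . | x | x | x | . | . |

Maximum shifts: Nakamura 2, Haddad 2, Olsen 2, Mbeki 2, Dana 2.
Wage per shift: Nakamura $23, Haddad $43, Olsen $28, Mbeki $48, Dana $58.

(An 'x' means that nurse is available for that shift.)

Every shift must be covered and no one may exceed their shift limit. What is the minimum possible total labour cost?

$284

Block 6 can only be covered by Nakamura, so that assignment is forced.
Picking the cheapest available nurse for each shift independently would cost $214, but that ignores the shift limits.
An optimal schedule: Block 1→Mbeki, Block 2→Olsen, Block 3→Haddad, Block 4→Mbeki, Block 5→Nakamura, Block 6→Nakamura, Block 7→Olsen+Haddad.
Total: 48 + 28 + 43 + 48 + 23 + 23 + 28 + 43 = $284.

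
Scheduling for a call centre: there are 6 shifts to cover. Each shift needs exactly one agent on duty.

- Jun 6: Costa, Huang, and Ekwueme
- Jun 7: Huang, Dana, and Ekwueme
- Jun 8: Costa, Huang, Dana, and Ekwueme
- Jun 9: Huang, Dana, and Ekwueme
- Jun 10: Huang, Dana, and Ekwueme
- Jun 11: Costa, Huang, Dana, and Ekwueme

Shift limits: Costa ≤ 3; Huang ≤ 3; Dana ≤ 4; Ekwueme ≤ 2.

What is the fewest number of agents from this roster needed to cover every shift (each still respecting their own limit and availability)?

6 slots to fill and no one can take more than 4, so at least ⌈6/4⌉ = 2 agents are needed.
Costa and Huang alone can cover everything: Jun 6→Costa, Jun 7→Huang, Jun 8→Costa, Jun 9→Huang, Jun 10→Huang, Jun 11→Costa.

2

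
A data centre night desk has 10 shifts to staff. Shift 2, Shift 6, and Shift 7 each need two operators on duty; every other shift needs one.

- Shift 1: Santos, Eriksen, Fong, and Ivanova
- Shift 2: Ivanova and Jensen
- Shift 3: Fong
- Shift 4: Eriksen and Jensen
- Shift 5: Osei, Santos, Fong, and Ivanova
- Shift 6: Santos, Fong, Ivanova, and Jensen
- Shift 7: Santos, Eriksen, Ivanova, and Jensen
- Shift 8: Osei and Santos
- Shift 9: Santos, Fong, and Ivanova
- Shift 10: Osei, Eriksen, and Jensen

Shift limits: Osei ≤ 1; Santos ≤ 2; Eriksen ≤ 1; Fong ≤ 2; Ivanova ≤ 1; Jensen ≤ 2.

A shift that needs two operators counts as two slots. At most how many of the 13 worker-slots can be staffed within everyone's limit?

9

Total capacity across all operators is 1+2+1+2+1+2 = 9, and 13 slots are needed, so at most 9 can be filled.
An assignment achieving 9: Shift 1→Santos, Shift 2→Ivanova+Jensen, Shift 3→Fong, Shift 4→Eriksen, Shift 5→Fong, Shift 8→Osei, Shift 9→Santos, Shift 10→Jensen.
Loads: Osei 1/1, Santos 2/2, Eriksen 1/1, Fong 2/2, Ivanova 1/1, Jensen 2/2.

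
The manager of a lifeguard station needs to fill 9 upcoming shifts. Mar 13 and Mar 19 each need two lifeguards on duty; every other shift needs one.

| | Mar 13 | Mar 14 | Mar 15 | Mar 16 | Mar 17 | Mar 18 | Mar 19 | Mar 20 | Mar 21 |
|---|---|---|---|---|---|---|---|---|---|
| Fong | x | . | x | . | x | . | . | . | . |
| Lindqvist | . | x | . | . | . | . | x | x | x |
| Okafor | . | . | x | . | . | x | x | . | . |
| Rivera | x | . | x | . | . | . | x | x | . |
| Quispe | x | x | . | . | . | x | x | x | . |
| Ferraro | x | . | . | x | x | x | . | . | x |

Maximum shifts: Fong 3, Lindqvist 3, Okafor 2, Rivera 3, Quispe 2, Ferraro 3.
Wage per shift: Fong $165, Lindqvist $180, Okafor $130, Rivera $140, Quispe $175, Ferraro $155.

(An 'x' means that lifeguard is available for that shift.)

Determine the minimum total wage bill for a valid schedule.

Mar 16 can only be covered by Ferraro, so that assignment is forced.
Picking the cheapest available lifeguard for each shift independently would cost $1605, but that ignores the shift limits.
An optimal schedule: Mar 13→Rivera+Fong, Mar 14→Quispe, Mar 15→Fong, Mar 16→Ferraro, Mar 17→Ferraro, Mar 18→Okafor, Mar 19→Okafor+Rivera, Mar 20→Rivera, Mar 21→Ferraro.
Total: 140 + 165 + 175 + 165 + 155 + 155 + 130 + 130 + 140 + 140 + 155 = $1650.

$1650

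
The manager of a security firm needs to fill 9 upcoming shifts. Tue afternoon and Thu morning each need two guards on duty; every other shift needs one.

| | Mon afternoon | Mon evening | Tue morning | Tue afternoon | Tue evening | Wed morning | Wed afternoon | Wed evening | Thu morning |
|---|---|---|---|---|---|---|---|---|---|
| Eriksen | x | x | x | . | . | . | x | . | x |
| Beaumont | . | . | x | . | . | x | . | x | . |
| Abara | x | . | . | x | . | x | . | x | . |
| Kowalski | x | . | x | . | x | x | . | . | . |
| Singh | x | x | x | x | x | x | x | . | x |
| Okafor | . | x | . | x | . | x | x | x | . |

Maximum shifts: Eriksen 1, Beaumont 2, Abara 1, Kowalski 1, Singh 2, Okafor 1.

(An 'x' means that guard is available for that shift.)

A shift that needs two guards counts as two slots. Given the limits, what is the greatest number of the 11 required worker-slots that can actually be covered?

8

Total capacity across all guards is 1+2+1+1+2+1 = 8, and 11 slots are needed, so at most 8 can be filled.
An assignment achieving 8: Mon evening→Singh, Tue morning→Beaumont, Tue afternoon→Abara+Okafor, Tue evening→Kowalski, Wed evening→Beaumont, Thu morning→Eriksen+Singh.
Loads: Eriksen 1/1, Beaumont 2/2, Abara 1/1, Kowalski 1/1, Singh 2/2, Okafor 1/1.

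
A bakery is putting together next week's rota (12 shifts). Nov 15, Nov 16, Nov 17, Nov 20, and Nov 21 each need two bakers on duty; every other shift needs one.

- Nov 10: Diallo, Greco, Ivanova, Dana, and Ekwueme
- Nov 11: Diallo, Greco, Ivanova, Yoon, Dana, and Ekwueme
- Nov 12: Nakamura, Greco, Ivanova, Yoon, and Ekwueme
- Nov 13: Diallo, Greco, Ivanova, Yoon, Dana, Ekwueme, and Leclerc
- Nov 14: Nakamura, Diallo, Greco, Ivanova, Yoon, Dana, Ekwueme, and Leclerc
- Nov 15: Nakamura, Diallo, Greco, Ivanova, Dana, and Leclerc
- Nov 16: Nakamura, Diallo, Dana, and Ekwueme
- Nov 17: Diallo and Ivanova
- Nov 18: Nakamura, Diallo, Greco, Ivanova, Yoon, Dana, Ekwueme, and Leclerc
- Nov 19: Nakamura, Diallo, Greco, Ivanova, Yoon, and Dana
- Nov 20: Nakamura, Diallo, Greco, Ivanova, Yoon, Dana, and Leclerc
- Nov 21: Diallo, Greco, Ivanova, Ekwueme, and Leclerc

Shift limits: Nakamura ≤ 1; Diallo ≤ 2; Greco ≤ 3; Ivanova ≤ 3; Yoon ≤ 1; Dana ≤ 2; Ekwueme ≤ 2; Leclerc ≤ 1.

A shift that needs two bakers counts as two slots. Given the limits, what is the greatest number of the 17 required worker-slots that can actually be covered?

15

Total capacity across all bakers is 1+2+3+3+1+2+2+1 = 15, and 17 slots are needed, so at most 15 can be filled.
An assignment achieving 15: Nov 10→Greco, Nov 11→Ivanova, Nov 12→Greco, Nov 13→Dana, Nov 14→Ekwueme, Nov 15→Dana+Leclerc, Nov 16→Nakamura+Diallo, Nov 17→Diallo+Ivanova, Nov 18→Ekwueme, Nov 19→Yoon, Nov 21→Greco+Ivanova.
Loads: Nakamura 1/1, Diallo 2/2, Greco 3/3, Ivanova 3/3, Yoon 1/1, Dana 2/2, Ekwueme 2/2, Leclerc 1/1.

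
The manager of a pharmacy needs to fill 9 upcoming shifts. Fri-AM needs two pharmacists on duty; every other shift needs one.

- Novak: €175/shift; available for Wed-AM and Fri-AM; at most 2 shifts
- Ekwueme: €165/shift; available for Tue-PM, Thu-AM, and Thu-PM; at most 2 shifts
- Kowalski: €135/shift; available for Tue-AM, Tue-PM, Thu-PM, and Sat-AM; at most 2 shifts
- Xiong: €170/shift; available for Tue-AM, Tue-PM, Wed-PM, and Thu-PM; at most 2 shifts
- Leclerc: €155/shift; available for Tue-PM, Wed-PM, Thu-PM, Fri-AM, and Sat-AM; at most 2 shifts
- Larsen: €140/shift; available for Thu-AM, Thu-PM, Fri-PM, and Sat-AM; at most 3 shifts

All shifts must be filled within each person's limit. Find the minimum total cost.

€1515

Wed-AM can only be covered by Novak, so that assignment is forced.
Fri-AM can only be covered by Novak and Leclerc, so that assignment is forced.
Fri-PM can only be covered by Larsen, so that assignment is forced.
Picking the cheapest available pharmacist for each shift independently would cost €1480, but that ignores the shift limits.
An optimal schedule: Tue-AM→Kowalski, Tue-PM→Ekwueme, Wed-AM→Novak, Wed-PM→Leclerc, Thu-AM→Larsen, Thu-PM→Larsen, Fri-AM→Leclerc+Novak, Fri-PM→Larsen, Sat-AM→Kowalski.
Total: 135 + 165 + 175 + 155 + 140 + 140 + 155 + 175 + 140 + 135 = €1515.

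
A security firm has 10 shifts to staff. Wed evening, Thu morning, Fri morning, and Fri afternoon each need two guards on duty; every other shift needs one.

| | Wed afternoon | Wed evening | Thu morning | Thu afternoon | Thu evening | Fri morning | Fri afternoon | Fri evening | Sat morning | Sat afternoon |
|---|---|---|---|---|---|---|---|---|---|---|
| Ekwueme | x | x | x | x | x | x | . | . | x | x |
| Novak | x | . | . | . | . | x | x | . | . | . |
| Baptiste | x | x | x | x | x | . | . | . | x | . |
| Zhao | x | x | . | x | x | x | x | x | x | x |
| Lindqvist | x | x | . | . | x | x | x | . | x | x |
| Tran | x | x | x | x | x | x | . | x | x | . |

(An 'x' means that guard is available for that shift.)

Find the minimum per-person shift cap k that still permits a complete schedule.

3

With 6 guards and 14 worker-slots to fill, someone must work at least ⌈14/6⌉ = 3 shifts, so k ≥ 3.
k = 3 works: Wed afternoon→Novak, Wed evening→Zhao+Lindqvist, Thu morning→Ekwueme+Baptiste, Thu afternoon→Ekwueme, Thu evening→Baptiste, Fri morning→Novak+Lindqvist, Fri afternoon→Novak+Zhao, Fri evening→Zhao, Sat morning→Baptiste, Sat afternoon→Ekwueme.
Loads: Ekwueme 3, Novak 3, Baptiste 3, Zhao 3, Lindqvist 2, Tran 0 — all ≤ 3.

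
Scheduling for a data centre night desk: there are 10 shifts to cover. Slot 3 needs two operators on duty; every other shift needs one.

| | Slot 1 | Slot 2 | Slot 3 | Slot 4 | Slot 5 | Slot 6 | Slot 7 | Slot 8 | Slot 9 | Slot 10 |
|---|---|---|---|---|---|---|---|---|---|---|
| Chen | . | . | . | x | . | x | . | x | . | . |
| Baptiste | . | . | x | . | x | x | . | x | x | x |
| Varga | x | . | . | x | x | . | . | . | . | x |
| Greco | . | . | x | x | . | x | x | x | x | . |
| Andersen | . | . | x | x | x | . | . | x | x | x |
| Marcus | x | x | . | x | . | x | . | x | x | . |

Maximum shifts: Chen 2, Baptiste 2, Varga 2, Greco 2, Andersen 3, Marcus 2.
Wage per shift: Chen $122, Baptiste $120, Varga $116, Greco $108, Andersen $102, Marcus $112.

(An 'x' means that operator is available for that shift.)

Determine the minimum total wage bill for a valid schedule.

Slot 2 can only be covered by Marcus, so that assignment is forced.
Slot 7 can only be covered by Greco, so that assignment is forced.
Picking the cheapest available operator for each shift independently would cost $1160, but that ignores the shift limits.
An optimal schedule: Slot 1→Marcus, Slot 2→Marcus, Slot 3→Andersen+Greco, Slot 4→Varga, Slot 5→Andersen, Slot 6→Baptiste, Slot 7→Greco, Slot 8→Baptiste, Slot 9→Andersen, Slot 10→Varga.
Total: 112 + 112 + 102 + 108 + 116 + 102 + 120 + 108 + 120 + 102 + 116 = $1218.

$1218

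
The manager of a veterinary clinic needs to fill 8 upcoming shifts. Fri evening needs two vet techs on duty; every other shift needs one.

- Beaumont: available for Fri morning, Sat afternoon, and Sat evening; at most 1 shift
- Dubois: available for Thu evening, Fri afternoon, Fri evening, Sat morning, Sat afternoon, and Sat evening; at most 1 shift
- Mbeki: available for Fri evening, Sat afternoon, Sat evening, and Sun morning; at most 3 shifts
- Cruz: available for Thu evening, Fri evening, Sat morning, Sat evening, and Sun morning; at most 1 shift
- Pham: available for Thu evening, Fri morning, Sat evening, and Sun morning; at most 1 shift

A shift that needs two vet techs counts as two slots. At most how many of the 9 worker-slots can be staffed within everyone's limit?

7

Total capacity across all vet techs is 1+1+3+1+1 = 7, and 9 slots are needed, so at most 7 can be filled.
An assignment achieving 7: Thu evening→Pham, Fri morning→Beaumont, Fri afternoon→Dubois, Fri evening→Mbeki, Sat morning→Cruz, Sat afternoon→Mbeki, Sun morning→Mbeki.
Loads: Beaumont 1/1, Dubois 1/1, Mbeki 3/3, Cruz 1/1, Pham 1/1.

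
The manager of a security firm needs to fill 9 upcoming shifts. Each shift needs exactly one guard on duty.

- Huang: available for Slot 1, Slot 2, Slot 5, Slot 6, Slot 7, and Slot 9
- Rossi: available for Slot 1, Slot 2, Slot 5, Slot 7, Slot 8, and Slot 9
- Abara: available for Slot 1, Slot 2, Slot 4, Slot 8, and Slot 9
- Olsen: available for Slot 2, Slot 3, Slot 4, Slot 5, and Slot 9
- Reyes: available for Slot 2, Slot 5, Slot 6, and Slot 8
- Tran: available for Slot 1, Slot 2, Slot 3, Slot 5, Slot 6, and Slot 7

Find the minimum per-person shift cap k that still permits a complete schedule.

With 6 guards and 9 worker-slots to fill, someone must work at least ⌈9/6⌉ = 2 shifts, so k ≥ 2.
k = 2 works: Slot 1→Rossi, Slot 2→Reyes, Slot 3→Olsen, Slot 4→Abara, Slot 5→Olsen, Slot 6→Huang, Slot 7→Huang, Slot 8→Rossi, Slot 9→Abara.
Loads: Huang 2, Rossi 2, Abara 2, Olsen 2, Reyes 1, Tran 0 — all ≤ 2.

2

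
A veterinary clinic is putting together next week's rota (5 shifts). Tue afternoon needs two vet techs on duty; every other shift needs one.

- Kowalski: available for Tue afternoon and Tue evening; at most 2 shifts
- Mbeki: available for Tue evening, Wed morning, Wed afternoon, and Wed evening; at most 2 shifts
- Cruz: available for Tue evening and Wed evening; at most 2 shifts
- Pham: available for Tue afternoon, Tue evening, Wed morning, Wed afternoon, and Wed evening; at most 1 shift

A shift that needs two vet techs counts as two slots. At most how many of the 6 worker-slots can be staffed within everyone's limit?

Total capacity across all vet techs is 2+2+2+1 = 7, and 6 slots are needed, so at most 6 can be filled.
An assignment achieving 6: Tue afternoon→Kowalski+Pham, Tue evening→Kowalski, Wed morning→Mbeki, Wed afternoon→Mbeki, Wed evening→Cruz.
Loads: Kowalski 2/2, Mbeki 2/2, Cruz 1/2, Pham 1/1.

6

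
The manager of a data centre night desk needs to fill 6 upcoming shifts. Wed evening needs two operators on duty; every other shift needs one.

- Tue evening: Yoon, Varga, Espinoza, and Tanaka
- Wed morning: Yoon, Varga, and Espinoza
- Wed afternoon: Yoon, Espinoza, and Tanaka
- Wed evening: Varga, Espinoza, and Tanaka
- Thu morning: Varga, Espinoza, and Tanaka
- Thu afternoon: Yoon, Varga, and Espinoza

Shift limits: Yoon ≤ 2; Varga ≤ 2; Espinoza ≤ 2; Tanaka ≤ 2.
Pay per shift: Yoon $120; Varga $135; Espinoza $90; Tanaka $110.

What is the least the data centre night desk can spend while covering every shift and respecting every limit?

$775

Picking the cheapest available operator for each shift independently would cost $650, but that ignores the shift limits.
An optimal schedule: Tue evening→Yoon, Wed morning→Espinoza, Wed afternoon→Espinoza, Wed evening→Tanaka+Varga, Thu morning→Tanaka, Thu afternoon→Yoon.
Total: 120 + 90 + 90 + 110 + 135 + 110 + 120 = $775.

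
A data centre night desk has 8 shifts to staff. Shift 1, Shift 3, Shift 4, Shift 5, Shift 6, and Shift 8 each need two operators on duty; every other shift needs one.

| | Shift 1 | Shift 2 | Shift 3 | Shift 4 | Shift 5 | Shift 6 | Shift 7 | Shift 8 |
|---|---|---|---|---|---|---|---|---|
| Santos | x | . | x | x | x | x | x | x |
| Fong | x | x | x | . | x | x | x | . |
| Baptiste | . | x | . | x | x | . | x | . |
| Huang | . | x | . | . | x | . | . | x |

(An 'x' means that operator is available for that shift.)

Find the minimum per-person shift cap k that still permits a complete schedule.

5

With 4 operators and 14 worker-slots to fill, someone must work at least ⌈14/4⌉ = 4 shifts, so k ≥ 4.
k = 4 fails: Shifts {Shift 1, Shift 3, Shift 4, Shift 6, Shift 8} need 10 worker-slots in total, but the operators available for any of those shifts (Santos, Fong, Baptiste, and Huang) can supply at most 9 among them. So no valid schedule exists.
k = 5 works: Shift 1→Santos+Fong, Shift 2→Fong, Shift 3→Santos+Fong, Shift 4→Santos+Baptiste, Shift 5→Baptiste+Huang, Shift 6→Santos+Fong, Shift 7→Fong, Shift 8→Santos+Huang.
Loads: Santos 5, Fong 5, Baptiste 2, Huang 2 — all ≤ 5.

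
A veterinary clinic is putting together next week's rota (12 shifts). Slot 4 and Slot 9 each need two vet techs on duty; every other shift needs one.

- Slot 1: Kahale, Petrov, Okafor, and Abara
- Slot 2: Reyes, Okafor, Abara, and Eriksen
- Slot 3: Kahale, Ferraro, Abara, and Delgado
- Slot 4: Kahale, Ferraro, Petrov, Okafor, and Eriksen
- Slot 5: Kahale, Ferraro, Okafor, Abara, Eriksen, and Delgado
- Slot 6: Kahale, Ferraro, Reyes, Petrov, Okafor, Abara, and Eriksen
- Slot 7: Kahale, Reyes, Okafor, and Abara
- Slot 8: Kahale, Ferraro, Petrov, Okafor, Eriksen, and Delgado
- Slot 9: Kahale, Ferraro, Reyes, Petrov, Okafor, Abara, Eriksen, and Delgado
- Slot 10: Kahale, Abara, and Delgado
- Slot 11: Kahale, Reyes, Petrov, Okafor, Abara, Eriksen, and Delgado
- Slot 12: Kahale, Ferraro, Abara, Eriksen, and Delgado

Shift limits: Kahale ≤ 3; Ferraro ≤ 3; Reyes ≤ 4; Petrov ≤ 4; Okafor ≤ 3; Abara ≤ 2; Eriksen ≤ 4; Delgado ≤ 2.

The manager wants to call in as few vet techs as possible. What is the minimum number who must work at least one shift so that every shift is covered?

4

14 slots to fill and no one can take more than 4, so at least ⌈14/4⌉ = 4 vet techs are needed.
Kahale, Ferraro, Reyes, and Petrov alone can cover everything: Slot 1→Kahale, Slot 2→Reyes, Slot 3→Kahale, Slot 4→Ferraro+Petrov, Slot 5→Ferraro, Slot 6→Petrov, Slot 7→Reyes, Slot 8→Petrov, Slot 9→Reyes+Petrov, Slot 10→Kahale, Slot 11→Reyes, Slot 12→Ferraro.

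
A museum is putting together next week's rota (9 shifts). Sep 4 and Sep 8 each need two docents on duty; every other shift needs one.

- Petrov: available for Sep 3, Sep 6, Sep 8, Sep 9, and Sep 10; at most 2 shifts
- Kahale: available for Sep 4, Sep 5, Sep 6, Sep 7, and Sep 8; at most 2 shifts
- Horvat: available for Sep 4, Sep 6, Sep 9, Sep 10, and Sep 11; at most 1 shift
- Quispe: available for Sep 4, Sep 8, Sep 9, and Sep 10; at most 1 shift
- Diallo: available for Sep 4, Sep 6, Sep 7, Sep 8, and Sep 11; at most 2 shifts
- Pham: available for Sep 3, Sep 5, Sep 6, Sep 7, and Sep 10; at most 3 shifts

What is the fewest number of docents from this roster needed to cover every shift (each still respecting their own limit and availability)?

11 slots to fill and no one can take more than 3, so at least ⌈11/3⌉ = 4 docents are needed.
Any 5 docents together have capacity at most 3+2+2+2+1 = 10 < 11 slots, so 5 can never suffice.
Petrov, Kahale, Horvat, Quispe, Diallo, and Pham alone can cover everything: Sep 3→Petrov, Sep 4→Kahale+Diallo, Sep 5→Kahale, Sep 6→Pham, Sep 7→Pham, Sep 8→Quispe+Diallo, Sep 9→Petrov, Sep 10→Pham, Sep 11→Horvat.

6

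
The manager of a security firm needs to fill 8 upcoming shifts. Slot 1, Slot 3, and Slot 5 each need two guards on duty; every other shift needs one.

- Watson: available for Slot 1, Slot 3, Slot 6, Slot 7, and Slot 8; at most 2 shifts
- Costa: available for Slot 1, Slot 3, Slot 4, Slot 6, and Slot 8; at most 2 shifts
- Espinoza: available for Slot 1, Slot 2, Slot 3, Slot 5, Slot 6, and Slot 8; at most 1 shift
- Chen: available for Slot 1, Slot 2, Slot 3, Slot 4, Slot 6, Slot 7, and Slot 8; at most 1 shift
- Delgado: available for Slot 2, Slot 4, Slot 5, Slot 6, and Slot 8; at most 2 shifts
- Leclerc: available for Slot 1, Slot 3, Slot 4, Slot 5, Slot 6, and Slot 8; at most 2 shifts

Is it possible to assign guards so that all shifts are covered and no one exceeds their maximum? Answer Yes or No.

Total capacity is 2+2+1+1+2+2 = 10 but 11 worker-slots are needed — infeasible.

No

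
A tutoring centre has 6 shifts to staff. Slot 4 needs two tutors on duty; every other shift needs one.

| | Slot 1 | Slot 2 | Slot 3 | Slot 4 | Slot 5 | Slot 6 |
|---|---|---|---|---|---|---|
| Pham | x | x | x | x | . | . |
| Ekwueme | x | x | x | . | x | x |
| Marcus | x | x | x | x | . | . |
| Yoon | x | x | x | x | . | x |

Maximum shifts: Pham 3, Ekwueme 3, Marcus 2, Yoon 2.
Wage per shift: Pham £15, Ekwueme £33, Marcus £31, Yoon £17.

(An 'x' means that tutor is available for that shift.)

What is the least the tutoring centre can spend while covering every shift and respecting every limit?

Slot 5 can only be covered by Ekwueme, so that assignment is forced.
Picking the cheapest available tutor for each shift independently would cost £127, but that ignores the shift limits.
An optimal schedule: Slot 1→Pham, Slot 2→Pham, Slot 3→Marcus, Slot 4→Pham+Yoon, Slot 5→Ekwueme, Slot 6→Yoon.
Total: 15 + 15 + 31 + 15 + 17 + 33 + 17 = £143.

£143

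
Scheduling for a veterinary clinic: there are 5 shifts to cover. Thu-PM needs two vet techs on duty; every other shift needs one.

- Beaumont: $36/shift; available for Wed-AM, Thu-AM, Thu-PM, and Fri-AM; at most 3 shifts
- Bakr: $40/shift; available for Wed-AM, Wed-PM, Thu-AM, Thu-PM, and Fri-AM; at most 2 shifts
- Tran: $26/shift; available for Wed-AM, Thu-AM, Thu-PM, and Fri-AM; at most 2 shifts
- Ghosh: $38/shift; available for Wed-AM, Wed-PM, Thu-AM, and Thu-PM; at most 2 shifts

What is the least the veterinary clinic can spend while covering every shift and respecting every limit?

Picking the cheapest available vet tech for each shift independently would cost $178, but that ignores the shift limits.
An optimal schedule: Wed-AM→Beaumont, Wed-PM→Ghosh, Thu-AM→Beaumont, Thu-PM→Tran+Beaumont, Fri-AM→Tran.
Total: 36 + 38 + 36 + 26 + 36 + 26 = $198.

$198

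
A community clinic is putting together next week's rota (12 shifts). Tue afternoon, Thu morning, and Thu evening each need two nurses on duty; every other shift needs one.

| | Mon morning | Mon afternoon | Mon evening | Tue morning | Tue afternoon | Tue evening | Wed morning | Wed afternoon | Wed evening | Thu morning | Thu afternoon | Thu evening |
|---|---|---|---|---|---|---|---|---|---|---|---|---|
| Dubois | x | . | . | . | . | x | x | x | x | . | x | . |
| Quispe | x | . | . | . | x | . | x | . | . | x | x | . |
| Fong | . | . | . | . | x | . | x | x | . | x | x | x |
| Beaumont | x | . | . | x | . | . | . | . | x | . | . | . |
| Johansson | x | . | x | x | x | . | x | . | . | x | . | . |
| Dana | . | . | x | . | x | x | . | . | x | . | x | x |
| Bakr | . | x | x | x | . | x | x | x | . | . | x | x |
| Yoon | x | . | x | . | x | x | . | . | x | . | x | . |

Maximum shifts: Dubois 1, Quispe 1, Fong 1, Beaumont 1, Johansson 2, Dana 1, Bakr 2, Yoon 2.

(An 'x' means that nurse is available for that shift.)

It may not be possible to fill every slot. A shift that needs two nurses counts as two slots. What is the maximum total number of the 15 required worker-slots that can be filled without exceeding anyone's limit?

11

Total capacity across all nurses is 1+1+1+1+2+1+2+2 = 11, and 15 slots are needed, so at most 11 can be filled.
An assignment achieving 11: Mon morning→Johansson, Mon afternoon→Bakr, Mon evening→Johansson, Tue morning→Beaumont, Tue evening→Yoon, Wed afternoon→Dubois, Wed evening→Yoon, Thu morning→Quispe+Fong, Thu evening→Dana+Bakr.
Loads: Dubois 1/1, Quispe 1/1, Fong 1/1, Beaumont 1/1, Johansson 2/2, Dana 1/1, Bakr 2/2, Yoon 2/2.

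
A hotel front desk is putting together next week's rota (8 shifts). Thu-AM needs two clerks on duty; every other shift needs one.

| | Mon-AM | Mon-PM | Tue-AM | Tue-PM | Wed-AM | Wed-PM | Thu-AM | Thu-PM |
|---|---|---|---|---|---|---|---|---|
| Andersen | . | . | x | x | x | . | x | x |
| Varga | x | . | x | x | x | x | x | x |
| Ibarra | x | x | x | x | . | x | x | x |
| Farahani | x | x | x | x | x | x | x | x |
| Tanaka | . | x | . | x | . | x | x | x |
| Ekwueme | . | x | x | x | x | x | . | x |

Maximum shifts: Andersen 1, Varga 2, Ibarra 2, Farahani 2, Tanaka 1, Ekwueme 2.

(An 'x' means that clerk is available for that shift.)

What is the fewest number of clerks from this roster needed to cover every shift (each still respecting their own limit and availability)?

9 slots to fill and no one can take more than 2, so at least ⌈9/2⌉ = 5 clerks are needed.
Andersen, Varga, Ibarra, Farahani, and Ekwueme alone can cover everything: Mon-AM→Varga, Mon-PM→Ibarra, Tue-AM→Farahani, Tue-PM→Ekwueme, Wed-AM→Andersen, Wed-PM→Varga, Thu-AM→Ibarra+Farahani, Thu-PM→Ekwueme.

5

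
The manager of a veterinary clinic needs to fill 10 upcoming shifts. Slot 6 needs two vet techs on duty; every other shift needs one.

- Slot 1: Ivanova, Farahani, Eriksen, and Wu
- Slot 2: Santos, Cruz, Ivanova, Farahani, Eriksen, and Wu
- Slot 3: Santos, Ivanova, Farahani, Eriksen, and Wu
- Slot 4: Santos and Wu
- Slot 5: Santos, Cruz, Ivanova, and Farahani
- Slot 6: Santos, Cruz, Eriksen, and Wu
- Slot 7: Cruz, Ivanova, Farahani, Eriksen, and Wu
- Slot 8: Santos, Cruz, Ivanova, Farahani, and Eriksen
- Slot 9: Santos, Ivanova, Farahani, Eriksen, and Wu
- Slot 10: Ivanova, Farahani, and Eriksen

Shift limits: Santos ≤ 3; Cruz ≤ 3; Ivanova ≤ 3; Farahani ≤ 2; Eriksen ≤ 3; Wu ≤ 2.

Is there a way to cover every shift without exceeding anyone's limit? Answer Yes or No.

Yes

One valid schedule: Slot 1→Ivanova, Slot 2→Cruz, Slot 3→Santos, Slot 4→Santos, Slot 5→Santos, Slot 6→Eriksen+Wu, Slot 7→Cruz, Slot 8→Cruz, Slot 9→Ivanova, Slot 10→Ivanova.
Loads: Santos 3/3, Cruz 3/3, Ivanova 3/3, Farahani 0/2, Eriksen 1/3, Wu 1/2 — all within limits.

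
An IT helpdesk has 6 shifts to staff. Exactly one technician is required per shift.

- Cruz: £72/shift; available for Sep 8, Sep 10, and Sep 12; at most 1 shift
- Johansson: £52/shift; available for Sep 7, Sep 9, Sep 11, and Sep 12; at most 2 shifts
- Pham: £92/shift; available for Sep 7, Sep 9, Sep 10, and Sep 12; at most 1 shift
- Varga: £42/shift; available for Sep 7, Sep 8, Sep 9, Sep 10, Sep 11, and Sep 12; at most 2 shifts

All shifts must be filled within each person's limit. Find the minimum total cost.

£352

Picking the cheapest available technician for each shift independently would cost £252, but that ignores the shift limits.
An optimal schedule: Sep 7→Johansson, Sep 8→Cruz, Sep 9→Pham, Sep 10→Varga, Sep 11→Johansson, Sep 12→Varga.
Total: 52 + 72 + 92 + 42 + 52 + 42 = £352.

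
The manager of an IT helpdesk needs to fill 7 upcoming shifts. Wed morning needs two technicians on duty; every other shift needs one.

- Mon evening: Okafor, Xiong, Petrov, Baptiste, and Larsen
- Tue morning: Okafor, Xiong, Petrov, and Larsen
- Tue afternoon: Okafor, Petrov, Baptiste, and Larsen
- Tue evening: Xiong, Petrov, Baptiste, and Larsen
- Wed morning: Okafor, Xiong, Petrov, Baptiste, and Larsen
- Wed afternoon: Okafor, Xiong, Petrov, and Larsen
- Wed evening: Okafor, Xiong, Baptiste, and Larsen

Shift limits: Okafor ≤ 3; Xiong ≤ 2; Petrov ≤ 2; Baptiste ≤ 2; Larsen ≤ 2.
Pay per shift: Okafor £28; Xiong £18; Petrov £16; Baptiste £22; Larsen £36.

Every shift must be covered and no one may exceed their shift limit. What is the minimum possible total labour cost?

£168

Picking the cheapest available technician for each shift independently would cost £132, but that ignores the shift limits.
An optimal schedule: Mon evening→Okafor, Tue morning→Petrov, Tue afternoon→Petrov, Tue evening→Xiong, Wed morning→Baptiste+Okafor, Wed afternoon→Xiong, Wed evening→Baptiste.
Total: 28 + 16 + 16 + 18 + 22 + 28 + 18 + 22 = £168.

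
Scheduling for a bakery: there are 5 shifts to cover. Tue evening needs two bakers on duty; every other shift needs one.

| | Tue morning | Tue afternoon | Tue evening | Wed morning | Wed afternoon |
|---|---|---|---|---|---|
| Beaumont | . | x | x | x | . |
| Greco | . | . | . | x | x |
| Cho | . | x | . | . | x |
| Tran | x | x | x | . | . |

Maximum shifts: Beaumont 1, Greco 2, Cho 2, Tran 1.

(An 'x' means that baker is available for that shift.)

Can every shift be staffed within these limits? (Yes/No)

No

Total capacity is 6 and 6 slots are needed, so capacity alone doesn't rule it out.
Shifts {Tue morning, Tue evening} need 3 worker-slots in total, but the bakers available for any of those shifts (Beaumont and Tran) can supply at most 2 among them. So no valid schedule exists.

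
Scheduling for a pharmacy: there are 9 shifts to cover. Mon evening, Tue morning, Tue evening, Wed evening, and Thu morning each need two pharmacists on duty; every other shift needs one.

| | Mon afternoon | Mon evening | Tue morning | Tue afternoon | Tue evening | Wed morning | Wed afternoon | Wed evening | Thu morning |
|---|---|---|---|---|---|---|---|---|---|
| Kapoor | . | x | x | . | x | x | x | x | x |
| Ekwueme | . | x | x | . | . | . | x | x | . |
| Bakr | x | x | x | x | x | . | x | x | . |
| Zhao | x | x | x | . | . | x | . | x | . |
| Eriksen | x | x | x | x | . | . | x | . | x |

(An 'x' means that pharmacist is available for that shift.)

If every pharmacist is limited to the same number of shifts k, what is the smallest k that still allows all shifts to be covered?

With 5 pharmacists and 14 worker-slots to fill, someone must work at least ⌈14/5⌉ = 3 shifts, so k ≥ 3.
k = 3 works: Mon afternoon→Bakr, Mon evening→Ekwueme+Zhao, Tue morning→Zhao+Eriksen, Tue afternoon→Bakr, Tue evening→Kapoor+Bakr, Wed morning→Kapoor, Wed afternoon→Ekwueme, Wed evening→Ekwueme+Zhao, Thu morning→Kapoor+Eriksen.
Loads: Kapoor 3, Ekwueme 3, Bakr 3, Zhao 3, Eriksen 2 — all ≤ 3.

3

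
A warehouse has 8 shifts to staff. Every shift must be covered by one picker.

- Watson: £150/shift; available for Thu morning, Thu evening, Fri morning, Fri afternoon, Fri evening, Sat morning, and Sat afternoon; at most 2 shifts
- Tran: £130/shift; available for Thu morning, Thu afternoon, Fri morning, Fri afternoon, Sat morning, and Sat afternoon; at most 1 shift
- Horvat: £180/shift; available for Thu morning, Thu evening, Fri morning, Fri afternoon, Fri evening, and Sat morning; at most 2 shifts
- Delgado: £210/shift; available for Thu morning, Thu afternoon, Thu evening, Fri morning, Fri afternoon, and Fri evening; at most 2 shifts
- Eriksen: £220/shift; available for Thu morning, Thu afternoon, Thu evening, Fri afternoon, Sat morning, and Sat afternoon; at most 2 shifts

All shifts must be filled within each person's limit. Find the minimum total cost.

Picking the cheapest available picker for each shift independently would cost £1080, but that ignores the shift limits.
An optimal schedule: Thu morning→Delgado, Thu afternoon→Tran, Thu evening→Horvat, Fri morning→Horvat, Fri afternoon→Delgado, Fri evening→Watson, Sat morning→Eriksen, Sat afternoon→Watson.
Total: 210 + 130 + 180 + 180 + 210 + 150 + 220 + 150 = £1430.

£1430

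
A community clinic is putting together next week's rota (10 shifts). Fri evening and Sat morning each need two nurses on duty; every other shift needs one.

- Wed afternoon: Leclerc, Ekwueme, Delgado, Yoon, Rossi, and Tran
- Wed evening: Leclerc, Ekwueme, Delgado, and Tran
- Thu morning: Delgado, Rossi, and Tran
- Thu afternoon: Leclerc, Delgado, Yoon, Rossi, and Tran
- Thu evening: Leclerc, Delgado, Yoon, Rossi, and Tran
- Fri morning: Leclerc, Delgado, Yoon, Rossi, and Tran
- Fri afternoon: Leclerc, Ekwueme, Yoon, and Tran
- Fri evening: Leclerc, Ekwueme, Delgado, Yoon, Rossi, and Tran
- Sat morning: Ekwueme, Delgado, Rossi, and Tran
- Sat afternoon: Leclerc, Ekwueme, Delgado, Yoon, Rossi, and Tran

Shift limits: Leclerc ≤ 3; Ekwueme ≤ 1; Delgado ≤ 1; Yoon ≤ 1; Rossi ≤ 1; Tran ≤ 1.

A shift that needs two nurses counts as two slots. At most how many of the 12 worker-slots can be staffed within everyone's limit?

8

Total capacity across all nurses is 3+1+1+1+1+1 = 8, and 12 slots are needed, so at most 8 can be filled.
An assignment achieving 8: Wed evening→Leclerc, Thu morning→Delgado, Thu afternoon→Leclerc, Thu evening→Yoon, Fri morning→Tran, Fri afternoon→Leclerc, Sat morning→Ekwueme+Rossi.
Loads: Leclerc 3/3, Ekwueme 1/1, Delgado 1/1, Yoon 1/1, Rossi 1/1, Tran 1/1.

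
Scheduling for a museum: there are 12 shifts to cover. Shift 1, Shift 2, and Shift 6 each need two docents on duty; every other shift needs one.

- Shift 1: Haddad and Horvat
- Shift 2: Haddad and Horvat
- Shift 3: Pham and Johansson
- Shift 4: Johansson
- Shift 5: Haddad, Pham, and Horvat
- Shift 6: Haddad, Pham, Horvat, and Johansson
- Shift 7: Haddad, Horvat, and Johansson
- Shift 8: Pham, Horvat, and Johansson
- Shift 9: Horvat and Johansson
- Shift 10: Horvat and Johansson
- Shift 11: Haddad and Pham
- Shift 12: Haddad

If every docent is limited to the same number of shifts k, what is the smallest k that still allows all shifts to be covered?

With 4 docents and 15 worker-slots to fill, someone must work at least ⌈15/4⌉ = 4 shifts, so k ≥ 4.
k = 4 works: Shift 1→Haddad+Horvat, Shift 2→Haddad+Horvat, Shift 3→Pham, Shift 4→Johansson, Shift 5→Pham, Shift 6→Pham+Johansson, Shift 7→Johansson, Shift 8→Pham, Shift 9→Horvat, Shift 10→Horvat, Shift 11→Haddad, Shift 12→Haddad.
Loads: Haddad 4, Pham 4, Horvat 4, Johansson 3 — all ≤ 4.

4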